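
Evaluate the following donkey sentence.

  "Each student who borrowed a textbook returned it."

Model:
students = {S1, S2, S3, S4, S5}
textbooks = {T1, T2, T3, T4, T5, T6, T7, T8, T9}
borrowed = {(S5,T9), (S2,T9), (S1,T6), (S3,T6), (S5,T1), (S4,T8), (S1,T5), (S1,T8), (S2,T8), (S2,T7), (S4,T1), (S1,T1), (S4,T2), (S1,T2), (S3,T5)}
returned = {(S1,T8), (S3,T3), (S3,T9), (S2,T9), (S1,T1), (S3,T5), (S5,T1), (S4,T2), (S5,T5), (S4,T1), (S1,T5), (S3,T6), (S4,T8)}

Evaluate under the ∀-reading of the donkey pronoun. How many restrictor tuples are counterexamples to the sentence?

"it" takes "a textbook" as antecedent — a donkey pronoun bound across the clause boundary.
Strong reading: for every (s,t) with borrowed(s,t), returned(s,t).
Restrictor pairs: (S1,T1) ✓  (S1,T2) ✗  (S1,T5) ✓  (S1,T6) ✗  (S1,T8) ✓  (S2,T7) ✗  (S2,T8) ✗  (S2,T9) ✓  (S3,T5) ✓  (S3,T6) ✓  (S4,T1) ✓  (S4,T2) ✓  (S4,T8) ✓  (S5,T1) ✓  (S5,T9) ✗
Counterexamples (restrictor pairs failing the scope): 5.

5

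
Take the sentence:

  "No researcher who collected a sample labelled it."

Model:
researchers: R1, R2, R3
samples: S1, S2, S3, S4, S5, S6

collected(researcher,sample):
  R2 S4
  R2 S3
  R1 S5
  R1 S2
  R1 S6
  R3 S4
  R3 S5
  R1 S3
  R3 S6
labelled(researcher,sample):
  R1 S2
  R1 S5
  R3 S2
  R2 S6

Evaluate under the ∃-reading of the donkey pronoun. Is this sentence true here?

"it" takes "a sample" as antecedent — a donkey pronoun bound across the clause boundary.
Truth condition: for no (r,s) with collected(r,s) does labelled(r,s) hold.
Restrictor pairs — does the scope hold? (R1,S2):holds  (R1,S3):fails  (R1,S5):holds  (R1,S6):fails  (R2,S3):fails  (R2,S4):fails  (R3,S4):fails  (R3,S5):fails  (R3,S6):fails
Scope holds for 2 pair(s), so the sentence is false.

False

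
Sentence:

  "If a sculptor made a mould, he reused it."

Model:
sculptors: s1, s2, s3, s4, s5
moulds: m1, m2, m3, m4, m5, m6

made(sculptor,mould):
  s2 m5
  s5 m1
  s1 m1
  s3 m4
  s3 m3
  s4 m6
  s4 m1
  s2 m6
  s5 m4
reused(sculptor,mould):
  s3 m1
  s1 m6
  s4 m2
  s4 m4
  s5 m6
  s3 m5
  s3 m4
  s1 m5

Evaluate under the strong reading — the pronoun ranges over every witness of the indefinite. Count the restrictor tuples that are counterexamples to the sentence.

"it" takes "a mould" as antecedent — a donkey pronoun bound across the clause boundary.
Strong reading: for every (s,m) with made(s,m), reused(s,m).
Restrictor pairs: (s1,m1) ✗  (s2,m5) ✗  (s2,m6) ✗  (s3,m3) ✗  (s3,m4) ✓  (s4,m1) ✗  (s4,m6) ✗  (s5,m1) ✗  (s5,m4) ✗
Counterexamples (restrictor pairs failing the scope): 8.

8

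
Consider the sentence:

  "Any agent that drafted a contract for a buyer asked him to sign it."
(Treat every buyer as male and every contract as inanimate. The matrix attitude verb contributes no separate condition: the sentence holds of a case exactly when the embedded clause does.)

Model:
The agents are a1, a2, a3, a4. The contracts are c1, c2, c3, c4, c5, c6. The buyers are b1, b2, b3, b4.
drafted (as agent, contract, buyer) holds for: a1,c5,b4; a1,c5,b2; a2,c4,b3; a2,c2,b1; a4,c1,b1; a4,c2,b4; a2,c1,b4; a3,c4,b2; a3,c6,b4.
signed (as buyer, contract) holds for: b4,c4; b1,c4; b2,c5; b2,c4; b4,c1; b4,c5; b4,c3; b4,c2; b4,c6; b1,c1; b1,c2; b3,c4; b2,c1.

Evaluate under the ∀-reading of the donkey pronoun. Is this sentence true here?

"him" takes "a buyer" as antecedent and "it" takes "a contract"; both are donkey pronouns co-varying with the restrictor.
Strong reading: for every (a,c,b) with drafted(a,c,b), signed(b,c).
Restrictor triples: (a1,c5,b2)→signed(b2,c5) ✓  (a1,c5,b4)→signed(b4,c5) ✓  (a2,c1,b4)→signed(b4,c1) ✓  (a2,c2,b1)→signed(b1,c2) ✓  (a2,c4,b3)→signed(b3,c4) ✓  (a3,c4,b2)→signed(b2,c4) ✓  (a3,c6,b4)→signed(b4,c6) ✓  (a4,c1,b1)→signed(b1,c1) ✓  (a4,c2,b4)→signed(b4,c2) ✓
Every restrictor triple satisfies the scope.

True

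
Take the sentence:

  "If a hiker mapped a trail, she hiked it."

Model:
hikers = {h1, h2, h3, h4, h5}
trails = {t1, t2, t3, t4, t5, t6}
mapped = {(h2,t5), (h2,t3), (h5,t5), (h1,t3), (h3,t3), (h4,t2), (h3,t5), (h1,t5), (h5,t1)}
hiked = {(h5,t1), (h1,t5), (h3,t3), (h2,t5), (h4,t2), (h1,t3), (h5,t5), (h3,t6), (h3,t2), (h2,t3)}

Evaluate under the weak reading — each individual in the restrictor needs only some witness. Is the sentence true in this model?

"it" takes "a trail" as antecedent — a donkey pronoun bound across the clause boundary.
Weak reading: every hiker h with some mapped-trail has at least one mapped-trail t such that hiked(h,t).
Per hiker: h1:✓  h2:✓  h3:✓  h4:✓  h5:✓
Every hiker in the restrictor has a witness.

True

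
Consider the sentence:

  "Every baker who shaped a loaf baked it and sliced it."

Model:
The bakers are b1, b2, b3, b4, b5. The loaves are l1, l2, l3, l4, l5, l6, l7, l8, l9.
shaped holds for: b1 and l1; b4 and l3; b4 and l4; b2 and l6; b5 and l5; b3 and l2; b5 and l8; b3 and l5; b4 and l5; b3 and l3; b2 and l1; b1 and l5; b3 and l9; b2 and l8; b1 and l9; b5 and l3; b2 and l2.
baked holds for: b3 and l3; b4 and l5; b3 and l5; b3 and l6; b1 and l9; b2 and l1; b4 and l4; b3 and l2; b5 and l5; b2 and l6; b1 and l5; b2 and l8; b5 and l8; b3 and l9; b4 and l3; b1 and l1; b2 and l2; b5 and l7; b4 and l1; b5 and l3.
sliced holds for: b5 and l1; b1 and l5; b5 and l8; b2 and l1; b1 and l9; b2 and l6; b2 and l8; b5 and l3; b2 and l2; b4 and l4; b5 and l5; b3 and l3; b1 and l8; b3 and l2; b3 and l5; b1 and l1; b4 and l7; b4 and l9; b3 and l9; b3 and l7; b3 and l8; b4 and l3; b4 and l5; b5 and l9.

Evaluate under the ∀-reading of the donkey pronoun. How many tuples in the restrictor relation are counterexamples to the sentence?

"it" takes "a loaf" as antecedent — a donkey pronoun bound across the clause boundary.
Strong reading: for every (b,l) with shaped(b,l), baked(b,l) ∧ sliced(b,l).
Restrictor pairs: (b1,l1) ✓  (b1,l5) ✓  (b1,l9) ✓  (b2,l1) ✓  (b2,l2) ✓  (b2,l6) ✓  (b2,l8) ✓  (b3,l2) ✓  (b3,l3) ✓  (b3,l5) ✓  (b3,l9) ✓  (b4,l3) ✓  (b4,l4) ✓  (b4,l5) ✓  (b5,l3) ✓  (b5,l5) ✓  (b5,l8) ✓
Counterexamples (restrictor pairs failing the scope): 0.

0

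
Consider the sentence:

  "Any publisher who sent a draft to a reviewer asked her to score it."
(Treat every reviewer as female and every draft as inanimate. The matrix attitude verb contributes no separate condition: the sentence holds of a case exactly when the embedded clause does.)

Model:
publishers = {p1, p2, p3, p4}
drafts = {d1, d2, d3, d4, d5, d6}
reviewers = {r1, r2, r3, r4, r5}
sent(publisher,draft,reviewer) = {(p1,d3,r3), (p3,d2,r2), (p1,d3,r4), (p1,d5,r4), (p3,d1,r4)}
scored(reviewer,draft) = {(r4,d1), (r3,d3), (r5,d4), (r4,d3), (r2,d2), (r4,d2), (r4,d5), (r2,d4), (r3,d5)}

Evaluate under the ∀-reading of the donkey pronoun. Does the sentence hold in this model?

"her" takes "a reviewer" as antecedent and "it" takes "a draft"; both are donkey pronouns co-varying with the restrictor.
Strong reading: for every (p,d,r) with sent(p,d,r), scored(r,d).
Restrictor triples: (p1,d3,r3)→scored(r3,d3) ✓  (p1,d3,r4)→scored(r4,d3) ✓  (p1,d5,r4)→scored(r4,d5) ✓  (p3,d1,r4)→scored(r4,d1) ✓  (p3,d2,r2)→scored(r2,d2) ✓
Every restrictor triple satisfies the scope.

True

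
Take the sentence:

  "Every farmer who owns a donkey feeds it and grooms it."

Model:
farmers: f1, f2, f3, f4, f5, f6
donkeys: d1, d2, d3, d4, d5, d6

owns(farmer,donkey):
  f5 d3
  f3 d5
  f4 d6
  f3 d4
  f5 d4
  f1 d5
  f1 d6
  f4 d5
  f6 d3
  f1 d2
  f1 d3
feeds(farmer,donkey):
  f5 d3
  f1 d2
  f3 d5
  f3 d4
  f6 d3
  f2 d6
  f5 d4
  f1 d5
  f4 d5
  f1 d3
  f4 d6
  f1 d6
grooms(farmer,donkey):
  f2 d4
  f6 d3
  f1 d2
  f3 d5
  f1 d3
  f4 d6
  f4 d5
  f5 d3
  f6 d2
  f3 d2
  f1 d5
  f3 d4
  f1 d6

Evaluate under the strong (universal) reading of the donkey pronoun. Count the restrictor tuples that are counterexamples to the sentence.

"it" takes "a donkey" as antecedent — a donkey pronoun bound across the clause boundary.
Strong reading: for every (f,d) with owns(f,d), feeds(f,d) ∧ grooms(f,d).
Restrictor pairs: (f1,d2) ✓  (f1,d3) ✓  (f1,d5) ✓  (f1,d6) ✓  (f3,d4) ✓  (f3,d5) ✓  (f4,d5) ✓  (f4,d6) ✓  (f5,d3) ✓  (f5,d4) ✗  (f6,d3) ✓
Counterexamples (restrictor pairs failing the scope): 1.

1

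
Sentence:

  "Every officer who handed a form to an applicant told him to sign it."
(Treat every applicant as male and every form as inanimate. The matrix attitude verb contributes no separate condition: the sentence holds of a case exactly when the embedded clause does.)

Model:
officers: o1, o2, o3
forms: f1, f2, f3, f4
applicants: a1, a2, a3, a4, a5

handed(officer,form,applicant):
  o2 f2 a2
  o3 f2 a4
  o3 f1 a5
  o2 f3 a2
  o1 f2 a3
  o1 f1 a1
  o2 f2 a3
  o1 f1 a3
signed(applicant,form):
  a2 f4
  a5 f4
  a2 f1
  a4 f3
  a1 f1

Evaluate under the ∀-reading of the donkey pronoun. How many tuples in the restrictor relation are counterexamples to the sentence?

"him" takes "an applicant" as antecedent and "it" takes "a form"; both are donkey pronouns co-varying with the restrictor.
Strong reading: for every (o,f,a) with handed(o,f,a), signed(a,f).
Restrictor triples: (o1,f1,a1)→signed(a1,f1) ✓  (o1,f1,a3)→signed(a3,f1) ✗  (o1,f2,a3)→signed(a3,f2) ✗  (o2,f2,a2)→signed(a2,f2) ✗  (o2,f2,a3)→signed(a3,f2) ✗  (o2,f3,a2)→signed(a2,f3) ✗  (o3,f1,a5)→signed(a5,f1) ✗  (o3,f2,a4)→signed(a4,f2) ✗
Counterexamples (restrictor triples failing the scope): 7.

7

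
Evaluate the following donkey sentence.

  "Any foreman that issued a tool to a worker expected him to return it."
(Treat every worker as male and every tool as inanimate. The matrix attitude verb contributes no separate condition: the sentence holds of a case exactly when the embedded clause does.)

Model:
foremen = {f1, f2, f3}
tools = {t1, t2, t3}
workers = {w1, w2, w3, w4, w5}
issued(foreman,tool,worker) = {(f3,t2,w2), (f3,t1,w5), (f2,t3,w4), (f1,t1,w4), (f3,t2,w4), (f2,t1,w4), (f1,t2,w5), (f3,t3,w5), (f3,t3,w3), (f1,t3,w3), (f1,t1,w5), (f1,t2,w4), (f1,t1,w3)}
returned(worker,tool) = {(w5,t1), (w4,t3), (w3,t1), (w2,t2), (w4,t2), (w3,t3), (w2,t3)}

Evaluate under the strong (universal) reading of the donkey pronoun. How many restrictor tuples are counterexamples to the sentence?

4

"him" takes "a worker" as antecedent and "it" takes "a tool"; both are donkey pronouns co-varying with the restrictor.
Strong reading: for every (f,t,w) with issued(f,t,w), returned(w,t).
Restrictor triples: (f1,t1,w3)→returned(w3,t1) ✓  (f1,t1,w4)→returned(w4,t1) ✗  (f1,t1,w5)→returned(w5,t1) ✓  (f1,t2,w4)→returned(w4,t2) ✓  (f1,t2,w5)→returned(w5,t2) ✗  (f1,t3,w3)→returned(w3,t3) ✓  (f2,t1,w4)→returned(w4,t1) ✗  (f2,t3,w4)→returned(w4,t3) ✓  (f3,t1,w5)→returned(w5,t1) ✓  (f3,t2,w2)→returned(w2,t2) ✓  (f3,t2,w4)→returned(w4,t2) ✓  (f3,t3,w3)→returned(w3,t3) ✓  (f3,t3,w5)→returned(w5,t3) ✗
Counterexamples (restrictor triples failing the scope): 4.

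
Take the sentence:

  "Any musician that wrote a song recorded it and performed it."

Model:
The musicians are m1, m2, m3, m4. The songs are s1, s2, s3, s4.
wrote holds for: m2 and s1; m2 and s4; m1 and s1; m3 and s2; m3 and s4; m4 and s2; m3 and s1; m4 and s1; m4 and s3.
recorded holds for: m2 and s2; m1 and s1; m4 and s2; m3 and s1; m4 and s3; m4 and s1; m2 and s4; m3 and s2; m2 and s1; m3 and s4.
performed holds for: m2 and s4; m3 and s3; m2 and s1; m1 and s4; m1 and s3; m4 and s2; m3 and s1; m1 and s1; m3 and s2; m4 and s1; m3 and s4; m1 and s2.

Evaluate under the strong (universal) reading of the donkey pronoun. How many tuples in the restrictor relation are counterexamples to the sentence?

"it" takes "a song" as antecedent — a donkey pronoun bound across the clause boundary.
Strong reading: for every (m,s) with wrote(m,s), recorded(m,s) ∧ performed(m,s).
Restrictor pairs: (m1,s1) ✓  (m2,s1) ✓  (m2,s4) ✓  (m3,s1) ✓  (m3,s2) ✓  (m3,s4) ✓  (m4,s1) ✓  (m4,s2) ✓  (m4,s3) ✗
Counterexamples (restrictor pairs failing the scope): 1.

1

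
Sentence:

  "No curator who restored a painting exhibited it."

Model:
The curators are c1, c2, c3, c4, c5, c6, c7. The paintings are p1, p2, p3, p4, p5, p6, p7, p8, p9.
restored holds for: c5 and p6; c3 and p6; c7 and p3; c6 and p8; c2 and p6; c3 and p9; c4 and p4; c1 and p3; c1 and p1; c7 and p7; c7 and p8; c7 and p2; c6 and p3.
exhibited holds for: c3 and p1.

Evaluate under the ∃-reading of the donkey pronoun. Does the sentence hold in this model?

True

"it" takes "a painting" as antecedent — a donkey pronoun bound across the clause boundary.
Truth condition: for no (c,p) with restored(c,p) does exhibited(c,p) hold.
Restrictor pairs — does the scope hold? (c1,p1):fails  (c1,p3):fails  (c2,p6):fails  (c3,p6):fails  (c3,p9):fails  (c4,p4):fails  (c5,p6):fails  (c6,p3):fails  (c6,p8):fails  (c7,p2):fails  (c7,p3):fails  (c7,p7):fails  (c7,p8):fails
Scope holds for no restrictor pair, so the sentence is true.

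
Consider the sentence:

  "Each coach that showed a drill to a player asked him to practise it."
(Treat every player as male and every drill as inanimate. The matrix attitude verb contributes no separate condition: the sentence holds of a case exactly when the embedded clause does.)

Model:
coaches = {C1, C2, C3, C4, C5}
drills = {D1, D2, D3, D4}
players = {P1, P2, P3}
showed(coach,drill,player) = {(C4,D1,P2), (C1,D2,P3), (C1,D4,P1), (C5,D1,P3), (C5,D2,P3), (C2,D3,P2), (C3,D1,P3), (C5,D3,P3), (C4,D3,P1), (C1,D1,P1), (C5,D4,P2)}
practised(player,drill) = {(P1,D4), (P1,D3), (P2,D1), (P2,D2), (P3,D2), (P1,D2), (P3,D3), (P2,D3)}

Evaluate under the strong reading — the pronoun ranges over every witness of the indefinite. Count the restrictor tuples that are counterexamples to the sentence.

4

"him" takes "a player" as antecedent and "it" takes "a drill"; both are donkey pronouns co-varying with the restrictor.
Strong reading: for every (c,d,p) with showed(c,d,p), practised(p,d).
Restrictor triples: (C1,D1,P1)→practised(P1,D1) ✗  (C1,D2,P3)→practised(P3,D2) ✓  (C1,D4,P1)→practised(P1,D4) ✓  (C2,D3,P2)→practised(P2,D3) ✓  (C3,D1,P3)→practised(P3,D1) ✗  (C4,D1,P2)→practised(P2,D1) ✓  (C4,D3,P1)→practised(P1,D3) ✓  (C5,D1,P3)→practised(P3,D1) ✗  (C5,D2,P3)→practised(P3,D2) ✓  (C5,D3,P3)→practised(P3,D3) ✓  (C5,D4,P2)→practised(P2,D4) ✗
Counterexamples (restrictor triples failing the scope): 4.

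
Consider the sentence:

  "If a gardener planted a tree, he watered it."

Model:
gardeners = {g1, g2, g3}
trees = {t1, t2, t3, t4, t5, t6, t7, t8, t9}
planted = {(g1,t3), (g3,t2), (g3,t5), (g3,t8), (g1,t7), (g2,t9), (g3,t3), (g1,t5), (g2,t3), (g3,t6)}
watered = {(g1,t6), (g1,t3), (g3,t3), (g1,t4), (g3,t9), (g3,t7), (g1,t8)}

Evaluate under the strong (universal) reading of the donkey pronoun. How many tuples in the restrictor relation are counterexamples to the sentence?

"it" takes "a tree" as antecedent — a donkey pronoun bound across the clause boundary.
Strong reading: for every (g,t) with planted(g,t), watered(g,t).
Restrictor pairs: (g1,t3) ✓  (g1,t5) ✗  (g1,t7) ✗  (g2,t3) ✗  (g2,t9) ✗  (g3,t2) ✗  (g3,t3) ✓  (g3,t5) ✗  (g3,t6) ✗  (g3,t8) ✗
Counterexamples (restrictor pairs failing the scope): 8.

8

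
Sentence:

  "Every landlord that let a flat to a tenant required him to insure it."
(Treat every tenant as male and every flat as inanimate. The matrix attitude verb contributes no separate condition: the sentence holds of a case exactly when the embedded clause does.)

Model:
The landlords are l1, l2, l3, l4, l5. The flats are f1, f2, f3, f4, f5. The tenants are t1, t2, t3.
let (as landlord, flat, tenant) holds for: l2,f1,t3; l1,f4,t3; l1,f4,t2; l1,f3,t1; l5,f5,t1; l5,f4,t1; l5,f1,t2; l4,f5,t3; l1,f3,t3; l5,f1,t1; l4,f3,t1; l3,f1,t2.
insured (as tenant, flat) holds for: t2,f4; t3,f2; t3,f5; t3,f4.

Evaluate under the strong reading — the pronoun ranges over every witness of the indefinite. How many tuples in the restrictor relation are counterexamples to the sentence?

9

"him" takes "a tenant" as antecedent and "it" takes "a flat"; both are donkey pronouns co-varying with the restrictor.
Strong reading: for every (l,f,t) with let(l,f,t), insured(t,f).
Restrictor triples: (l1,f3,t1)→insured(t1,f3) ✗  (l1,f3,t3)→insured(t3,f3) ✗  (l1,f4,t2)→insured(t2,f4) ✓  (l1,f4,t3)→insured(t3,f4) ✓  (l2,f1,t3)→insured(t3,f1) ✗  (l3,f1,t2)→insured(t2,f1) ✗  (l4,f3,t1)→insured(t1,f3) ✗  (l4,f5,t3)→insured(t3,f5) ✓  (l5,f1,t1)→insured(t1,f1) ✗  (l5,f1,t2)→insured(t2,f1) ✗  (l5,f4,t1)→insured(t1,f4) ✗  (l5,f5,t1)→insured(t1,f5) ✗
Counterexamples (restrictor triples failing the scope): 9.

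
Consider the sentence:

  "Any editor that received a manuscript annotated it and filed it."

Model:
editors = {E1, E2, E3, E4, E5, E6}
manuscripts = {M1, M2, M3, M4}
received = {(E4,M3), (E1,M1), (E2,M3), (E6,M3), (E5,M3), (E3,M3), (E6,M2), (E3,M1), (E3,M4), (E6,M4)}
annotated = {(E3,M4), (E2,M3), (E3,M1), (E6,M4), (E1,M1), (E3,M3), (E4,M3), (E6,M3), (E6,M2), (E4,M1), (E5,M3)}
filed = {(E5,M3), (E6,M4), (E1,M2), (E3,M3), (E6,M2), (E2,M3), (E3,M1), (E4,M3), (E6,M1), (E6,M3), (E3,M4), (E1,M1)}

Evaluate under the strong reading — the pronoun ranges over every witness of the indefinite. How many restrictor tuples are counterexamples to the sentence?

0

"it" takes "a manuscript" as antecedent — a donkey pronoun bound across the clause boundary.
Strong reading: for every (e,m) with received(e,m), annotated(e,m) ∧ filed(e,m).
Restrictor pairs: (E1,M1) ✓  (E2,M3) ✓  (E3,M1) ✓  (E3,M3) ✓  (E3,M4) ✓  (E4,M3) ✓  (E5,M3) ✓  (E6,M2) ✓  (E6,M3) ✓  (E6,M4) ✓
Counterexamples (restrictor pairs failing the scope): 0.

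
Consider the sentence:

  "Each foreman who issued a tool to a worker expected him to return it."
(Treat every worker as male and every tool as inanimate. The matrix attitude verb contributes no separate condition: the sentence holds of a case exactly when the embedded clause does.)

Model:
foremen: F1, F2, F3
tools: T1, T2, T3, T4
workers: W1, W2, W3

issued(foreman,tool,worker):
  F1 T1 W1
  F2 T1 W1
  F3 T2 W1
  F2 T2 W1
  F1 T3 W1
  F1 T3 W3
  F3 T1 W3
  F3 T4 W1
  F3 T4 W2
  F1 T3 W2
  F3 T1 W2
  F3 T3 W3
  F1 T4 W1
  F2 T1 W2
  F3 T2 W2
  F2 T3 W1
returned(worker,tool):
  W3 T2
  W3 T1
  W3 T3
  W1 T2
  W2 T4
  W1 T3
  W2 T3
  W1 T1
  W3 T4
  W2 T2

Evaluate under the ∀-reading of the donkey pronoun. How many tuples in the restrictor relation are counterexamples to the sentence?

4

"him" takes "a worker" as antecedent and "it" takes "a tool"; both are donkey pronouns co-varying with the restrictor.
Strong reading: for every (f,t,w) with issued(f,t,w), returned(w,t).
Restrictor triples: (F1,T1,W1)→returned(W1,T1) ✓  (F1,T3,W1)→returned(W1,T3) ✓  (F1,T3,W2)→returned(W2,T3) ✓  (F1,T3,W3)→returned(W3,T3) ✓  (F1,T4,W1)→returned(W1,T4) ✗  (F2,T1,W1)→returned(W1,T1) ✓  (F2,T1,W2)→returned(W2,T1) ✗  (F2,T2,W1)→returned(W1,T2) ✓  (F2,T3,W1)→returned(W1,T3) ✓  (F3,T1,W2)→returned(W2,T1) ✗  (F3,T1,W3)→returned(W3,T1) ✓  (F3,T2,W1)→returned(W1,T2) ✓  (F3,T2,W2)→returned(W2,T2) ✓  (F3,T3,W3)→returned(W3,T3) ✓  (F3,T4,W1)→returned(W1,T4) ✗  (F3,T4,W2)→returned(W2,T4) ✓
Counterexamples (restrictor triples failing the scope): 4.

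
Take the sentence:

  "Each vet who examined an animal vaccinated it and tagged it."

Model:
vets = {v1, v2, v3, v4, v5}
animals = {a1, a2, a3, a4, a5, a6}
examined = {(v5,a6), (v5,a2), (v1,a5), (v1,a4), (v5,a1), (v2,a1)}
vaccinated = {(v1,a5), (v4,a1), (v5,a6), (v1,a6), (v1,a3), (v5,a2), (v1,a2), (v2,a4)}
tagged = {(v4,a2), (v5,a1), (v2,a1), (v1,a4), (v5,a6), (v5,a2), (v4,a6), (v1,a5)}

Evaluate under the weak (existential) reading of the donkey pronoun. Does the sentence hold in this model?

"it" takes "an animal" as antecedent — a donkey pronoun bound across the clause boundary.
Weak reading: every vet v with some examined-animal has at least one examined-animal a such that vaccinated(v,a) ∧ tagged(v,a).
Per vet: v1:✓  v2:✗  v5:✓
v2 has no witness among its examined-animals.

False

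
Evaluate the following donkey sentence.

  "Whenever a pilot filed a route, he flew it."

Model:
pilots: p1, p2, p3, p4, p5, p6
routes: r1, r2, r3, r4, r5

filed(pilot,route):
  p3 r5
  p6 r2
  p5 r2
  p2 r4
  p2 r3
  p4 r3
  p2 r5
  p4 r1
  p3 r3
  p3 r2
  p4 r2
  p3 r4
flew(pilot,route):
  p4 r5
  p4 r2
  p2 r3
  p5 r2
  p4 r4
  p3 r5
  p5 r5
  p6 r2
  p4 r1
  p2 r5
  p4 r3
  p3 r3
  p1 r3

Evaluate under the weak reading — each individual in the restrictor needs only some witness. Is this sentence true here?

True

"it" takes "a route" as antecedent — a donkey pronoun bound across the clause boundary.
Weak reading: every pilot p with some filed-route has at least one filed-route r such that flew(p,r).
Per pilot: p2:✓  p3:✓  p4:✓  p5:✓  p6:✓
Every pilot in the restrictor has a witness.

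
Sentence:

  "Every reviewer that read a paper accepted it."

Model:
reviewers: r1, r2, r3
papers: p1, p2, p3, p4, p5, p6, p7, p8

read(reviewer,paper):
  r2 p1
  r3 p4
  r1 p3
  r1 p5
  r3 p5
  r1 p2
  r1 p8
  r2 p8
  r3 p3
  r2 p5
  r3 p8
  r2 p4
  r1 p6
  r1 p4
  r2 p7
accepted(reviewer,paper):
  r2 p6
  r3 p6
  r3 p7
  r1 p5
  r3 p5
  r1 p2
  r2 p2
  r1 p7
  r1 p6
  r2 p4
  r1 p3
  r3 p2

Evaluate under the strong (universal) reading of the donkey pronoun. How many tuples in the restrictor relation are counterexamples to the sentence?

9

"it" takes "a paper" as antecedent — a donkey pronoun bound across the clause boundary.
Strong reading: for every (r,p) with read(r,p), accepted(r,p).
Restrictor pairs: (r1,p2) ✓  (r1,p3) ✓  (r1,p4) ✗  (r1,p5) ✓  (r1,p6) ✓  (r1,p8) ✗  (r2,p1) ✗  (r2,p4) ✓  (r2,p5) ✗  (r2,p7) ✗  (r2,p8) ✗  (r3,p3) ✗  (r3,p4) ✗  (r3,p5) ✓  (r3,p8) ✗
Counterexamples (restrictor pairs failing the scope): 9.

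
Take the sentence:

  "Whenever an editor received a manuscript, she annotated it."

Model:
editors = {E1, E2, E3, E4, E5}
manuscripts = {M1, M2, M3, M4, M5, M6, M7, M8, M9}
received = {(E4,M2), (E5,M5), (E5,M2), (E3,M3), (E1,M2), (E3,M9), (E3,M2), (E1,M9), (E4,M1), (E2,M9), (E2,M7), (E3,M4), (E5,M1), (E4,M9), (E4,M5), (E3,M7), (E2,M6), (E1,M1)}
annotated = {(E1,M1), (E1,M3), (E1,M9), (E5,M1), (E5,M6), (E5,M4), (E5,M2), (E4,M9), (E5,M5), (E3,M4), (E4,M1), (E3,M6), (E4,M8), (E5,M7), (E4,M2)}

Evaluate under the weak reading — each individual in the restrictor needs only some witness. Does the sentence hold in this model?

False

"it" takes "a manuscript" as antecedent — a donkey pronoun bound across the clause boundary.
Weak reading: every editor e with some received-manuscript has at least one received-manuscript m such that annotated(e,m).
Per editor: E1:✓  E2:✗  E3:✓  E4:✓  E5:✓
E2 has no witness among its received-manuscripts.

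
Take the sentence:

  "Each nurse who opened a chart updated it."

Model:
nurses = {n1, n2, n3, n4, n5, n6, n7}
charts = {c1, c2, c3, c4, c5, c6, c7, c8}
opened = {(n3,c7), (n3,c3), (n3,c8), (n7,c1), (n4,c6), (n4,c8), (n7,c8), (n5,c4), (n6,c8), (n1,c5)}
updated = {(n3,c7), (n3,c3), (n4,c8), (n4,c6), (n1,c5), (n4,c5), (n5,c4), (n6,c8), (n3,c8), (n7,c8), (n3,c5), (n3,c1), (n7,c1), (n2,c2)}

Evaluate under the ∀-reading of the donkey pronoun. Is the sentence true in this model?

"it" takes "a chart" as antecedent — a donkey pronoun bound across the clause boundary.
Strong reading: for every (n,c) with opened(n,c), updated(n,c).
Restrictor pairs: (n1,c5) ✓  (n3,c3) ✓  (n3,c7) ✓  (n3,c8) ✓  (n4,c6) ✓  (n4,c8) ✓  (n5,c4) ✓  (n6,c8) ✓  (n7,c1) ✓  (n7,c8) ✓
Every restrictor pair satisfies the scope.

True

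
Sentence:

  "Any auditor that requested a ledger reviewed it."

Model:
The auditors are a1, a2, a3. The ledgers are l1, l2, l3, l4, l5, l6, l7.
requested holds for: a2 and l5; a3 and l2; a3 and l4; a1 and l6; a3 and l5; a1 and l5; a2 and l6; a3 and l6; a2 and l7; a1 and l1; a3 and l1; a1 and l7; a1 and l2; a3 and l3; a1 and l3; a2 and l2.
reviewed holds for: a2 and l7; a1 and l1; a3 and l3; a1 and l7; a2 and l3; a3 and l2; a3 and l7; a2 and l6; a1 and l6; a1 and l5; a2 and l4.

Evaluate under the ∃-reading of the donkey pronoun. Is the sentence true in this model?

True

"it" takes "a ledger" as antecedent — a donkey pronoun bound across the clause boundary.
Weak reading: every auditor a with some requested-ledger has at least one requested-ledger l such that reviewed(a,l).
Per auditor: a1:✓  a2:✓  a3:✓
Every auditor in the restrictor has a witness.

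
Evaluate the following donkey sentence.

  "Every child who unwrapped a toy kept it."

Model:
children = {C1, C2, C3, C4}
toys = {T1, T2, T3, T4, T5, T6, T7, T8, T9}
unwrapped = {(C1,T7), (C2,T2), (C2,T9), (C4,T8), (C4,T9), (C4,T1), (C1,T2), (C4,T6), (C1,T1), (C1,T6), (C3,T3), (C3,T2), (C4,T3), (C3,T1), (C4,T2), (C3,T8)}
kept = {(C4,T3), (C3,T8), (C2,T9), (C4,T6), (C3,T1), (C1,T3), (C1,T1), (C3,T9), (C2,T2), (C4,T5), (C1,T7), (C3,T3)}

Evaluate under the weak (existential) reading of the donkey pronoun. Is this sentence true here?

"it" takes "a toy" as antecedent — a donkey pronoun bound across the clause boundary.
Weak reading: every child c with some unwrapped-toy has at least one unwrapped-toy t such that kept(c,t).
Per child: C1:✓  C2:✓  C3:✓  C4:✓
Every child in the restrictor has a witness.

True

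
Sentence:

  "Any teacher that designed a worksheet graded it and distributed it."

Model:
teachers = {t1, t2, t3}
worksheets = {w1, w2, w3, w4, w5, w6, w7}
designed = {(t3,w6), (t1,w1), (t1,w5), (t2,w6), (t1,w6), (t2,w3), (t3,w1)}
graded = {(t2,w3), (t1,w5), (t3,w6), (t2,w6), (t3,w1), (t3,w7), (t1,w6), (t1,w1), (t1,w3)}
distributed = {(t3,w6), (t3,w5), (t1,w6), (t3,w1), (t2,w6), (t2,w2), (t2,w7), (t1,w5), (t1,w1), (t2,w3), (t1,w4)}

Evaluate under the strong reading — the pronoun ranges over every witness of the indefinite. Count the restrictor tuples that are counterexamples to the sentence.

"it" takes "a worksheet" as antecedent — a donkey pronoun bound across the clause boundary.
Strong reading: for every (t,w) with designed(t,w), graded(t,w) ∧ distributed(t,w).
Restrictor pairs: (t1,w1) ✓  (t1,w5) ✓  (t1,w6) ✓  (t2,w3) ✓  (t2,w6) ✓  (t3,w1) ✓  (t3,w6) ✓
Counterexamples (restrictor pairs failing the scope): 0.

0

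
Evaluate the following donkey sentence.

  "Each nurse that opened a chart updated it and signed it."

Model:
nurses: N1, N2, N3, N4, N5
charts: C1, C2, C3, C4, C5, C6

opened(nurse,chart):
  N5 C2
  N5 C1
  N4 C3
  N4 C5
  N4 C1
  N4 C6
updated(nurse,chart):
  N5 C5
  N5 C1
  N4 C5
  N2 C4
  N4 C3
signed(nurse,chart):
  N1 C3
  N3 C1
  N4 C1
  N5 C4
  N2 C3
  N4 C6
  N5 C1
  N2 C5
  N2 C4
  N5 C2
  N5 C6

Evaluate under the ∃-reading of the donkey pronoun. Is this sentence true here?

False

"it" takes "a chart" as antecedent — a donkey pronoun bound across the clause boundary.
Weak reading: every nurse n with some opened-chart has at least one opened-chart c such that updated(n,c) ∧ signed(n,c).
Per nurse: N4:✗  N5:✓
N4 has no witness among its opened-charts.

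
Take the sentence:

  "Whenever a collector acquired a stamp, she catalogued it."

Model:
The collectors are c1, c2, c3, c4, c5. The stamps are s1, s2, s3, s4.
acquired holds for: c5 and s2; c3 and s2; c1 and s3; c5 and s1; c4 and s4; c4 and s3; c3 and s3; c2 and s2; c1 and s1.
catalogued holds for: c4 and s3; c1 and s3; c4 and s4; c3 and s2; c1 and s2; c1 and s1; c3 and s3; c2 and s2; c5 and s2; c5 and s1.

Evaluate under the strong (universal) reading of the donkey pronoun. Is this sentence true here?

"it" takes "a stamp" as antecedent — a donkey pronoun bound across the clause boundary.
Strong reading: for every (c,s) with acquired(c,s), catalogued(c,s).
Restrictor pairs: (c1,s1) ✓  (c1,s3) ✓  (c2,s2) ✓  (c3,s2) ✓  (c3,s3) ✓  (c4,s3) ✓  (c4,s4) ✓  (c5,s1) ✓  (c5,s2) ✓
Every restrictor pair satisfies the scope.

True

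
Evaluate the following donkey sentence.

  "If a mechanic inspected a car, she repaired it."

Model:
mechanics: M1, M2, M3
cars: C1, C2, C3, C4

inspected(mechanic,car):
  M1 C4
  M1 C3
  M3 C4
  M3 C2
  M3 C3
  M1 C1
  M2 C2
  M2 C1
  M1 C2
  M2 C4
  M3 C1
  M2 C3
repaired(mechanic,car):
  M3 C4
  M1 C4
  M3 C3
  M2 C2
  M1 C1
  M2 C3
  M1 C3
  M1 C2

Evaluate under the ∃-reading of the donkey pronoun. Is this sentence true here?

True

"it" takes "a car" as antecedent — a donkey pronoun bound across the clause boundary.
Weak reading: every mechanic m with some inspected-car has at least one inspected-car c such that repaired(m,c).
Per mechanic: M1:✓  M2:✓  M3:✓
Every mechanic in the restrictor has a witness.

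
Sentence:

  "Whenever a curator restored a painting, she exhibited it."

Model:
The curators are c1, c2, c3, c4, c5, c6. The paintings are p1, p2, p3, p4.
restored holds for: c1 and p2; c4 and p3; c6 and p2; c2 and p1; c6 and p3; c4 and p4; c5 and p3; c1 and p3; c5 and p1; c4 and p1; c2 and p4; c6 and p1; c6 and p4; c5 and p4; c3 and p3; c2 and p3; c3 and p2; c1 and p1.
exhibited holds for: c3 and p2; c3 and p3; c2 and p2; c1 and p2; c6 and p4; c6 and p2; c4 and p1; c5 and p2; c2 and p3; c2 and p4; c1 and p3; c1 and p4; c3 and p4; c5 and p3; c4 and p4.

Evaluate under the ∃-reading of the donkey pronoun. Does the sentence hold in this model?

"it" takes "a painting" as antecedent — a donkey pronoun bound across the clause boundary.
Weak reading: every curator c with some restored-painting has at least one restored-painting p such that exhibited(c,p).
Per curator: c1:✓  c2:✓  c3:✓  c4:✓  c5:✓  c6:✓
Every curator in the restrictor has a witness.

True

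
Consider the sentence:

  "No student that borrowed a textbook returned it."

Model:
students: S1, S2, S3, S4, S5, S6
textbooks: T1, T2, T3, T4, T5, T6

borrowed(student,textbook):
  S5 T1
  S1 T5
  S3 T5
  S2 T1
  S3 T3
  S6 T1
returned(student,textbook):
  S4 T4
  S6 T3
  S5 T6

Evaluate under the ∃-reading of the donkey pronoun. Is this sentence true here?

True

"it" takes "a textbook" as antecedent — a donkey pronoun bound across the clause boundary.
Truth condition: for no (s,t) with borrowed(s,t) does returned(s,t) hold.
Restrictor pairs — does the scope hold? (S1,T5):fails  (S2,T1):fails  (S3,T3):fails  (S3,T5):fails  (S5,T1):fails  (S6,T1):fails
Scope holds for no restrictor pair, so the sentence is true.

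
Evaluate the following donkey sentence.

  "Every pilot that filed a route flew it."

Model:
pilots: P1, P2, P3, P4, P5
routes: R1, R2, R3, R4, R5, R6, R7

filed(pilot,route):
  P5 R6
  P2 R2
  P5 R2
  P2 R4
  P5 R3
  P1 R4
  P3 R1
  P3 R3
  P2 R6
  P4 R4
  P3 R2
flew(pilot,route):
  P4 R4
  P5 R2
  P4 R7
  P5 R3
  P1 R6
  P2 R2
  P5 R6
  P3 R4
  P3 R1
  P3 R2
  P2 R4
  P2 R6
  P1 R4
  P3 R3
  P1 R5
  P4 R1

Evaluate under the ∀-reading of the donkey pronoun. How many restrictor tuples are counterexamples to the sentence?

"it" takes "a route" as antecedent — a donkey pronoun bound across the clause boundary.
Strong reading: for every (p,r) with filed(p,r), flew(p,r).
Restrictor pairs: (P1,R4) ✓  (P2,R2) ✓  (P2,R4) ✓  (P2,R6) ✓  (P3,R1) ✓  (P3,R2) ✓  (P3,R3) ✓  (P4,R4) ✓  (P5,R2) ✓  (P5,R3) ✓  (P5,R6) ✓
Counterexamples (restrictor pairs failing the scope): 0.

0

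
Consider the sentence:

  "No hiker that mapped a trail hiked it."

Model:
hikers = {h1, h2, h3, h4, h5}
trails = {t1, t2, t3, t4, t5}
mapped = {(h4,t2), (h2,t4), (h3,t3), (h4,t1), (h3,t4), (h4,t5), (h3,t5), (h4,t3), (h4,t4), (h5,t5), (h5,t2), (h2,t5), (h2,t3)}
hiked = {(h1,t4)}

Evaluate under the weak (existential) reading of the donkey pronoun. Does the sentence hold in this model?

"it" takes "a trail" as antecedent — a donkey pronoun bound across the clause boundary.
Truth condition: for no (h,t) with mapped(h,t) does hiked(h,t) hold.
Restrictor pairs — does the scope hold? (h2,t3):fails  (h2,t4):fails  (h2,t5):fails  (h3,t3):fails  (h3,t4):fails  (h3,t5):fails  (h4,t1):fails  (h4,t2):fails  (h4,t3):fails  (h4,t4):fails  (h4,t5):fails  (h5,t2):fails  (h5,t5):fails
Scope holds for no restrictor pair, so the sentence is true.

True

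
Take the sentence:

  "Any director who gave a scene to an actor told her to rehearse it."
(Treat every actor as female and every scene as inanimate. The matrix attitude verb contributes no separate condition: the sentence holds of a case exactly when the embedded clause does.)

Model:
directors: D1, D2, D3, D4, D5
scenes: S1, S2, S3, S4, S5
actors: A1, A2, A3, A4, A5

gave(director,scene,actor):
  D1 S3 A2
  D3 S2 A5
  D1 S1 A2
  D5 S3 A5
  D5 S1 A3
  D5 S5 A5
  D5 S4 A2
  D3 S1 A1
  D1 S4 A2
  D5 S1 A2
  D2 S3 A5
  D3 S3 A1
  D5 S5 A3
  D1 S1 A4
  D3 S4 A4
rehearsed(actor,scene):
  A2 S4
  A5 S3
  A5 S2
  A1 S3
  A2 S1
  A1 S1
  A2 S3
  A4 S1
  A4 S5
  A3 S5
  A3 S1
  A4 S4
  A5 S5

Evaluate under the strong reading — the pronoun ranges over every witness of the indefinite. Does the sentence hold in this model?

"her" takes "an actor" as antecedent and "it" takes "a scene"; both are donkey pronouns co-varying with the restrictor.
Strong reading: for every (d,s,a) with gave(d,s,a), rehearsed(a,s).
Restrictor triples: (D1,S1,A2)→rehearsed(A2,S1) ✓  (D1,S1,A4)→rehearsed(A4,S1) ✓  (D1,S3,A2)→rehearsed(A2,S3) ✓  (D1,S4,A2)→rehearsed(A2,S4) ✓  (D2,S3,A5)→rehearsed(A5,S3) ✓  (D3,S1,A1)→rehearsed(A1,S1) ✓  (D3,S2,A5)→rehearsed(A5,S2) ✓  (D3,S3,A1)→rehearsed(A1,S3) ✓  (D3,S4,A4)→rehearsed(A4,S4) ✓  (D5,S1,A2)→rehearsed(A2,S1) ✓  (D5,S1,A3)→rehearsed(A3,S1) ✓  (D5,S3,A5)→rehearsed(A5,S3) ✓  (D5,S4,A2)→rehearsed(A2,S4) ✓  (D5,S5,A3)→rehearsed(A3,S5) ✓  (D5,S5,A5)→rehearsed(A5,S5) ✓
Every restrictor triple satisfies the scope.

True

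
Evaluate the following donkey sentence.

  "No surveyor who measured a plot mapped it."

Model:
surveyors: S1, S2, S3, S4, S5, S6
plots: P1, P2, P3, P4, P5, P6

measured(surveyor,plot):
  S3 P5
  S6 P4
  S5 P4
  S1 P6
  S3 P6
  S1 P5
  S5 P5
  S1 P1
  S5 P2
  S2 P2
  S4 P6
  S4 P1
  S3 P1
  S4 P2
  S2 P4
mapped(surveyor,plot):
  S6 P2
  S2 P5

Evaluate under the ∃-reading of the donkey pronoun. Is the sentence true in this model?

True

"it" takes "a plot" as antecedent — a donkey pronoun bound across the clause boundary.
Truth condition: for no (s,p) with measured(s,p) does mapped(s,p) hold.
Restrictor pairs — does the scope hold? (S1,P1):fails  (S1,P5):fails  (S1,P6):fails  (S2,P2):fails  (S2,P4):fails  (S3,P1):fails  (S3,P5):fails  (S3,P6):fails  (S4,P1):fails  (S4,P2):fails  (S4,P6):fails  (S5,P2):fails  (S5,P4):fails  (S5,P5):fails  (S6,P4):fails
Scope holds for no restrictor pair, so the sentence is true.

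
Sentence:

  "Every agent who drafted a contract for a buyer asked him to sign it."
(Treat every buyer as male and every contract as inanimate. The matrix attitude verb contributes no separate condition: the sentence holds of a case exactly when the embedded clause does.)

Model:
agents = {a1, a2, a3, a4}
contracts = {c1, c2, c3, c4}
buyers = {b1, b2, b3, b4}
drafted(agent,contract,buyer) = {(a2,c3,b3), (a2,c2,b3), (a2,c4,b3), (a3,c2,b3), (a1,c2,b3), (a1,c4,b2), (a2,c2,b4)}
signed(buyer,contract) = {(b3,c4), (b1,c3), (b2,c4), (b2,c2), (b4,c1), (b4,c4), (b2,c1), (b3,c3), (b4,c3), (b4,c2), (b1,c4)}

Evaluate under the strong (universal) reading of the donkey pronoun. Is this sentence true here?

"him" takes "a buyer" as antecedent and "it" takes "a contract"; both are donkey pronouns co-varying with the restrictor.
Strong reading: for every (a,c,b) with drafted(a,c,b), signed(b,c).
Restrictor triples: (a1,c2,b3)→signed(b3,c2) ✗  (a1,c4,b2)→signed(b2,c4) ✓  (a2,c2,b3)→signed(b3,c2) ✗  (a2,c2,b4)→signed(b4,c2) ✓  (a2,c3,b3)→signed(b3,c3) ✓  (a2,c4,b3)→signed(b3,c4) ✓  (a3,c2,b3)→signed(b3,c2) ✗
Counterexample: (a1,c2,b3) — signed(b3,c2) does not hold.

False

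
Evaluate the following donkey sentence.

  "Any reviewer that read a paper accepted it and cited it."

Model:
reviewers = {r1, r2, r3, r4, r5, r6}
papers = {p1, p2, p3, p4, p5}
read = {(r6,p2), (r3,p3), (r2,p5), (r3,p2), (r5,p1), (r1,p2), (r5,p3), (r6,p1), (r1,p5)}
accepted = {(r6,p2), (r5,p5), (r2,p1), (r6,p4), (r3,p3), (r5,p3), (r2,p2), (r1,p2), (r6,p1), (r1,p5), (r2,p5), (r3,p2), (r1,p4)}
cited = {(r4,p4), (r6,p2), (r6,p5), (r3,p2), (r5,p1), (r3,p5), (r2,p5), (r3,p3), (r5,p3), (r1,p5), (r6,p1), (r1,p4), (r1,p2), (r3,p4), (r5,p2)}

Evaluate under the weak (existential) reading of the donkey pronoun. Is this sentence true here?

True

"it" takes "a paper" as antecedent — a donkey pronoun bound across the clause boundary.
Weak reading: every reviewer r with some read-paper has at least one read-paper p such that accepted(r,p) ∧ cited(r,p).
Per reviewer: r1:✓  r2:✓  r3:✓  r5:✓  r6:✓
Every reviewer in the restrictor has a witness.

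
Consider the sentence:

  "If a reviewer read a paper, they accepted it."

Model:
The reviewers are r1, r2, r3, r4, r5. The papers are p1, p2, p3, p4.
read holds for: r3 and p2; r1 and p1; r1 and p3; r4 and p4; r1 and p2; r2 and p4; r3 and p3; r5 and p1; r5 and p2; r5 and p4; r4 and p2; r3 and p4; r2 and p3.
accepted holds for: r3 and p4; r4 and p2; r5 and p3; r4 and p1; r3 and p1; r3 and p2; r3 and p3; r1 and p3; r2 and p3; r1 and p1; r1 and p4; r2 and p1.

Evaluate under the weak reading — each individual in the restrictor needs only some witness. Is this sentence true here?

False

"it" takes "a paper" as antecedent — a donkey pronoun bound across the clause boundary.
Weak reading: every reviewer r with some read-paper has at least one read-paper p such that accepted(r,p).
Per reviewer: r1:✓  r2:✓  r3:✓  r4:✓  r5:✗
r5 has no witness among its read-papers.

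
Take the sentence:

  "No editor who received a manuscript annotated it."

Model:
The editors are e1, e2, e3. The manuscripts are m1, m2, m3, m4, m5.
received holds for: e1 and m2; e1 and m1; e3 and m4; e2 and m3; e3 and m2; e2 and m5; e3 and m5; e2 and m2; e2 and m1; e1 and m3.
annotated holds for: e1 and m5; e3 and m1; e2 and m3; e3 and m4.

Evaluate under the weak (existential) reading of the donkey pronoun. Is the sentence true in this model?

"it" takes "a manuscript" as antecedent — a donkey pronoun bound across the clause boundary.
Truth condition: for no (e,m) with received(e,m) does annotated(e,m) hold.
Restrictor pairs — does the scope hold? (e1,m1):fails  (e1,m2):fails  (e1,m3):fails  (e2,m1):fails  (e2,m2):fails  (e2,m3):holds  (e2,m5):fails  (e3,m2):fails  (e3,m4):holds  (e3,m5):fails
Scope holds for 2 pair(s), so the sentence is false.

False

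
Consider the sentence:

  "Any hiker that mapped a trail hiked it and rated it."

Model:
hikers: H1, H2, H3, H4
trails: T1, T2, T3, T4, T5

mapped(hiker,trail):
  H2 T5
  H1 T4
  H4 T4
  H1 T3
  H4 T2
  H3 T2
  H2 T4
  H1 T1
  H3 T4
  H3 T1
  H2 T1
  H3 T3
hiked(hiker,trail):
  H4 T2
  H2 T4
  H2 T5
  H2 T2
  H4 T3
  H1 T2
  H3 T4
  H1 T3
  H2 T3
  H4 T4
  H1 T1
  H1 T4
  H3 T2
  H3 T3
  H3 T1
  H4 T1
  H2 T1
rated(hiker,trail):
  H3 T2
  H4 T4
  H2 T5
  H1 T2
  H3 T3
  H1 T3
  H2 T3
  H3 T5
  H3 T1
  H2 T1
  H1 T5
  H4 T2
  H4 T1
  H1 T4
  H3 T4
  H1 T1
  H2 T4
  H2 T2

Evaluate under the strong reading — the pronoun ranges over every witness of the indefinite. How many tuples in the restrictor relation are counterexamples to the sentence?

"it" takes "a trail" as antecedent — a donkey pronoun bound across the clause boundary.
Strong reading: for every (h,t) with mapped(h,t), hiked(h,t) ∧ rated(h,t).
Restrictor pairs: (H1,T1) ✓  (H1,T3) ✓  (H1,T4) ✓  (H2,T1) ✓  (H2,T4) ✓  (H2,T5) ✓  (H3,T1) ✓  (H3,T2) ✓  (H3,T3) ✓  (H3,T4) ✓  (H4,T2) ✓  (H4,T4) ✓
Counterexamples (restrictor pairs failing the scope): 0.

0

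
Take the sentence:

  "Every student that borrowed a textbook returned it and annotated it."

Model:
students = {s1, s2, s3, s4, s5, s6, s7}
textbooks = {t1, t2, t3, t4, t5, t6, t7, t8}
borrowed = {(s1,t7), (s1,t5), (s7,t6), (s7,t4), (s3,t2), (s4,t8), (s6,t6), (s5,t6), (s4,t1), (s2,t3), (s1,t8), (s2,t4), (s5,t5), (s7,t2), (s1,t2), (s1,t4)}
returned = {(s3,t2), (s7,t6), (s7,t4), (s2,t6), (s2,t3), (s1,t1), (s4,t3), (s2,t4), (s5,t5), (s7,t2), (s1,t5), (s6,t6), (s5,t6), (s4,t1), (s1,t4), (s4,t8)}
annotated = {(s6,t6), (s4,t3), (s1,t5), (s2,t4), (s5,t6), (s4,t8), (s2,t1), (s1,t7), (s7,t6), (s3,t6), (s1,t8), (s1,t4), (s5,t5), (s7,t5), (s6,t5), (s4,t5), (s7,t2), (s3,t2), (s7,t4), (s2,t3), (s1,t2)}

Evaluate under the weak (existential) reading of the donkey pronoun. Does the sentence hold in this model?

"it" takes "a textbook" as antecedent — a donkey pronoun bound across the clause boundary.
Weak reading: every student s with some borrowed-textbook has at least one borrowed-textbook t such that returned(s,t) ∧ annotated(s,t).
Per student: s1:✓  s2:✓  s3:✓  s4:✓  s5:✓  s6:✓  s7:✓
Every student in the restrictor has a witness.

True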